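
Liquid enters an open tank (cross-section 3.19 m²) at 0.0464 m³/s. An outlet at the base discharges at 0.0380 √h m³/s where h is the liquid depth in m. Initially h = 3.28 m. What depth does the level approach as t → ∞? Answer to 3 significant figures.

Level balance: A dh/dt = 0.0464 − 0.0380 √h. Setting dh/dt = 0:
Q_in = 0.0380 √h_ss ⇒ √h_ss = 0.0464/0.0380 = 1.2211.
h_ss = 1.2211² = 1.4910 m. (Since h₀ = 3.28 m > h_ss, the level will fall toward this value.)

1.49 m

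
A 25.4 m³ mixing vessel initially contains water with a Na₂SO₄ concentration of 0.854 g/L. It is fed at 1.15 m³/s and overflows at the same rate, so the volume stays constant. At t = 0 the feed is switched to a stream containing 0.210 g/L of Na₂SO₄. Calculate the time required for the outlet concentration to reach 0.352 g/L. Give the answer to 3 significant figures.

33.4 s

Species balance on the tank: V dC/dt = Q(C_in − C), so τ = V/Q = 22.087 s.
C(t) = C_in + (C₀ − C_in) e^(−t/τ). Set C = 0.352 and solve for t:
e^(−t/τ) = (C − C_in)/(C₀ − C_in) = (0.352 − 0.210)/(0.854 − 0.210) = 0.22050
t = −τ ln(…) = 22.087 × 1.5119 = 33.393 s.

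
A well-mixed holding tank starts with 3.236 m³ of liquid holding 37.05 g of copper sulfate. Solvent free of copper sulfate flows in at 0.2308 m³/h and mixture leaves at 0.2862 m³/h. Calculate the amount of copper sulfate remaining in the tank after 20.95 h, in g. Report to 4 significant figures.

3.734 g

Let m(t) be the amount of copper sulfate. Volume: V(t) = V₀ + (Q_in − Q_out) t = 3.236 − 0.0554000 t; V(20.95) = 2.07537 m³.
Solute balance: dm/dt = 0 − Q_out C = −Q_out m/V(t).
dm/m = −Q_out dt/(V₀ − 0.0554000 t); integrating gives ln(m/m₀) = −(Q_out/(Q_in−Q_out)) ln(V/V₀).
m = m₀ (V₀/V)^(Q_out/(Q_in−Q_out)) = 37.05 × (3.236/2.07537)^(-5.16606) = 3.73411 g.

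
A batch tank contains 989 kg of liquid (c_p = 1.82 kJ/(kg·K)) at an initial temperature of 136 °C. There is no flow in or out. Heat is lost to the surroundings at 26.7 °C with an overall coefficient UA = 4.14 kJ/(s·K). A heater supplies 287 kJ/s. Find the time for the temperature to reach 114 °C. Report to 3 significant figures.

Lumped-capacitance energy balance: M c_p dT/dt = UA(T_amb − T) + Q̇.
τ = M c_p/UA = 434.78 s; T_ss = T_amb + Q̇/UA = 26.7 + 287/4.14 = 96.024 °C.
T(t) = T_ss + (T₀ − T_ss)e^(−t/τ); set T = 114:
t = −τ ln[(T − T_ss)/(T₀ − T_ss)] = −434.78 · ln(0.44967) = 347.49 s.

347 s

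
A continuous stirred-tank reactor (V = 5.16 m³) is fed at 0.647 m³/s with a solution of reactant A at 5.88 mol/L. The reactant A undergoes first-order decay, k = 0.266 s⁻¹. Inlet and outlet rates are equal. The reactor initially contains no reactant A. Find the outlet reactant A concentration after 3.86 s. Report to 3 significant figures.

V dC/dt = Q(C_in − C) − k V C.
This is linear with rate a = Q/V + k = 0.39139 s⁻¹.
C_ss = Q C_in/(Q + kV) = 1.8838 mol/L; C(t) = C_ss + (C₀ − C_ss) e^(−a t).
C(3.86) = 1.8838 + (-1.8838)·e^(−0.39139·3.86) = 1.8838 + (-1.8838)·0.22074 = 1.4679 mol/L.

1.47 mol/L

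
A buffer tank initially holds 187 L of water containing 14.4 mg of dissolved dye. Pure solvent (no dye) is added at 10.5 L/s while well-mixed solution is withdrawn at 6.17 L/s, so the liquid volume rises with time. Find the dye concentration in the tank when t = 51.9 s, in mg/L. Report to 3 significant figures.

Let m(t) be the amount of dye. Volume: V(t) = V₀ + (Q_in − Q_out) t = 187 + 4.3300 t; V(51.9) = 411.73 L.
No dye enters, so dm/dt = −Q_out · (m/V).
Separate: dm/m = −Q_out dt/V(t) ⇒ ln(m/m₀) = −(Q_out/(Q_in−Q_out)) ln(V/V₀).
m = m₀ (V₀/V)^(Q_out/(Q_in−Q_out)) = 14.4 × (187/411.73)^(1.4249) = 4.6767 mg.
C = m/V = 4.6767/411.73 = 0.011359 mg/L.

0.0114 mg/L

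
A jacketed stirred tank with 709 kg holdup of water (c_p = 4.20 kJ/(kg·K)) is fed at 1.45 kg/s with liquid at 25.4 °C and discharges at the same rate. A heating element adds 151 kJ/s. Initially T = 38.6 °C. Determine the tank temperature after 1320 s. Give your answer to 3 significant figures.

49.4 °C

Energy balance: M c_p dT/dt = ṁ c_p (T_in − T) + 151.
Rearrange: dT/dt = (T_ss − T)/τ with τ = M/ṁ = 488.97 s and T_ss = T_in + Q̇/(ṁ c_p) = 50.195 °C.
Solution: T(t) = T_ss + (T₀ − T_ss) e^(−t/τ).
T(1320) = 50.195 + (-11.595)·e^(−1320/488.97) = 50.195 + (-11.595)·0.067234 = 49.415 °C.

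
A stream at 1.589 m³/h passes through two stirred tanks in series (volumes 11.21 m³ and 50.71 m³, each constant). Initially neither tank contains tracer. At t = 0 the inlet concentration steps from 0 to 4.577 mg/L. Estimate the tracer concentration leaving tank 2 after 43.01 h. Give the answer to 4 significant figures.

Time constants: τᵢ = Vᵢ/Q for each well-mixed tank.
τ₁ = 11.21/1.589 = 7.05475 h; τ₂ = 50.71/1.589 = 31.9132 h.
Solving the cascade with C₁(0)=C₂(0)=0 gives C₂(t) = C_in[1 − (τ₁ e^(−t/τ₁) − τ₂ e^(−t/τ₂))/(τ₁ − τ₂)].
At t = 43.01: e^(−t/τ₁) = 0.00225051, e^(−t/τ₂) = 0.259832.
C₂ = 4.577·[1 − (7.05475·0.00225051 − 31.9132·0.259832)/(-24.8584)] = 4.577·0.667067 = 3.05317 mg/L.

3.053 mg/L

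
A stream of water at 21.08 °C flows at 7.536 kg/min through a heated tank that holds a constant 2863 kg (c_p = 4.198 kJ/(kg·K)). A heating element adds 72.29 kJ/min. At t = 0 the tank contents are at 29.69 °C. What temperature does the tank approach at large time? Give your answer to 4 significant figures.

M c_p dT/dt = ṁ c_p (T_in − T) + Q̇.
At steady state dT/dt = 0 ⇒ T_ss = T_in + Q̇/(ṁ c_p) = 21.08 + 72.29/(7.536·4.198) = 23.3650 °C.

23.37 °C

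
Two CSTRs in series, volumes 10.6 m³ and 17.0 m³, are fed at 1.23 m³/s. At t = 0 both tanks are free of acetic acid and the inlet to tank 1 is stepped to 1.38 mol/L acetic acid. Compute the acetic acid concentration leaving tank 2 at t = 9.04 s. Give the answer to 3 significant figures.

Time constants: τᵢ = Vᵢ/Q for each well-mixed tank.
τ₁ = 10.6/1.23 = 8.6179 s; τ₂ = 17.0/1.23 = 13.821 s.
Tank 1: C₁ = C_in(1 − e^(−t/τ₁)). Tank 2 (τ₁ ≠ τ₂): C₂ = C_in[1 − (τ₁ e^(−t/τ₁) − τ₂ e^(−t/τ₂))/(τ₁ − τ₂)].
At t = 9.04: e^(−t/τ₁) = 0.35029, e^(−t/τ₂) = 0.51993.
C₂ = 1.38·[1 − (8.6179·0.35029 − 13.821·0.51993)/(-5.2033)] = 1.38·0.19912 = 0.27479 mol/L.

0.275 mol/L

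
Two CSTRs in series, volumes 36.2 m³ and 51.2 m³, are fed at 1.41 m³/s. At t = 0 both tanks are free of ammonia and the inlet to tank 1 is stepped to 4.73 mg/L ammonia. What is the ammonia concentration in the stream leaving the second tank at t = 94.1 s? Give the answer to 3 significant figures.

Species balance on tank i: dCᵢ/dt = (Cᵢ₋₁ − Cᵢ)/τᵢ with τᵢ = Vᵢ/Q.
τ₁ = 36.2/1.41 = 25.674 s; τ₂ = 51.2/1.41 = 36.312 s.
Solving the cascade with C₁(0)=C₂(0)=0 gives C₂(t) = C_in[1 − (τ₁ e^(−t/τ₁) − τ₂ e^(−t/τ₂))/(τ₁ − τ₂)].
At t = 94.1: e^(−t/τ₁) = 0.025599, e^(−t/τ₂) = 0.074913.
C₂ = 4.73·[1 − (25.674·0.025599 − 36.312·0.074913)/(-10.638)] = 4.73·0.80607 = 3.8127 mg/L.

3.81 mg/L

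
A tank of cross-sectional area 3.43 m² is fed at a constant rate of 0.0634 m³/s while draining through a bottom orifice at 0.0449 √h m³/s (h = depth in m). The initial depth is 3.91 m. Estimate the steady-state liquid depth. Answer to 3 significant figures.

1.99 m

Accumulation of liquid (constant cross-section A): A dh/dt = Q_in − 0.0449 √h. At steady state dh/dt = 0:
Q_in = 0.0449 √h_ss ⇒ √h_ss = 0.0634/0.0449 = 1.4120.
h_ss = 1.4120² = 1.9938 m. (Since h₀ = 3.91 m > h_ss, the level will fall toward this value.)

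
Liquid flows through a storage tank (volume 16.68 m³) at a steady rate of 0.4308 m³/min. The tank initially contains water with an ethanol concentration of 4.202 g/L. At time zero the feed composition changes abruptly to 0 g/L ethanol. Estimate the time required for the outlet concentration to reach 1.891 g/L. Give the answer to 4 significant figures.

30.92 min

Accumulation = in − out for the solute gives V dC/dt = Q(C_in − C), so τ = V/Q = 38.7187 min.
C(t) = C_in + (C₀ − C_in) e^(−t/τ). Set C = 1.891 and solve for t:
e^(−t/τ) = (C − C_in)/(C₀ − C_in) = (1.891 − 0)/(4.202 − 0) = 0.450024
t = −τ ln(…) = 38.7187 × 0.798455 = 30.9151 min.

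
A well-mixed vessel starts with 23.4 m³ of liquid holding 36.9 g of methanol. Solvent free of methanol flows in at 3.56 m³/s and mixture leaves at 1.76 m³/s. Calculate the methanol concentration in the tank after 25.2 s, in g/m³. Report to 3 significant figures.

Let m(t) be the amount of methanol. Volume: V(t) = V₀ + (Q_in − Q_out) t = 23.4 + 1.8000 t; V(25.2) = 68.760 m³.
Species balance (pure solvent in): dm/dt = −Q_out · m/V(t).
dm/m = −Q_out dt/(V₀ + 1.8000 t); integrating gives ln(m/m₀) = −(Q_out/(Q_in−Q_out)) ln(V/V₀).
m = m₀ (V₀/V)^(Q_out/(Q_in−Q_out)) = 36.9 × (23.4/68.760)^(0.97778) = 12.862 g.
C = m/V = 12.862/68.760 = 0.18706 g/m³.

0.187 g/m³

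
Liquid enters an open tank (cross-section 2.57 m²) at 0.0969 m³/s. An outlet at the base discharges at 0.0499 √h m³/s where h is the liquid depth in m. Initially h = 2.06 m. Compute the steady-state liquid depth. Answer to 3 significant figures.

3.77 m

A dh/dt = Q_in − 0.0499 √h. Steady state requires inflow = outflow:
Q_in = 0.0499 √h_ss ⇒ √h_ss = 0.0969/0.0499 = 1.9419.
h_ss = 1.9419² = 3.7709 m. (Since h₀ = 2.06 m < h_ss, the level will rise toward this value.)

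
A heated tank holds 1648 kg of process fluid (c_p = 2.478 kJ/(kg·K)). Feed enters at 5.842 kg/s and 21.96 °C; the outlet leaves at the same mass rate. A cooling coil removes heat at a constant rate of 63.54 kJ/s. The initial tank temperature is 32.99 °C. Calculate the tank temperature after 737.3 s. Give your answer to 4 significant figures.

Heat balance on the well-mixed liquid: M c_p dT/dt = ṁ c_p (T_in − T) − 63.54.
τ = M/ṁ = 282.095 s; T_ss = T_in − Q̇/(ṁ c_p) = 21.96 − 63.54/(5.842·2.478) = 17.5708 °C.
Solution: T(t) = T_ss + (T₀ − T_ss) e^(−t/τ).
T(737.3) = 17.5708 + (15.4192)·e^(−737.3/282.095) = 17.5708 + (15.4192)·0.0732661 = 18.7005 °C.

18.70 °C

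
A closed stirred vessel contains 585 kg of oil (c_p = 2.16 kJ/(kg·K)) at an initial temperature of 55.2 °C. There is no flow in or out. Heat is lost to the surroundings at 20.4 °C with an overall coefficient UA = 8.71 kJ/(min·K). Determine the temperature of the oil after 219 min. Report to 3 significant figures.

Heat balance on the well-mixed liquid: M c_p dT/dt = −UA(T − T_amb).
dT/dt = (T_ss − T)/τ with T_ss = T_amb = 20.400 °C, τ = M c_p/UA = 585·2.16/8.71 = 145.07 min.
This is linear first-order; T(t) = T_ss + (T₀ − T_ss) e^(−t/τ).
T(219) = 20.400 + (34.800)·0.22101 = 28.091 °C.

28.1 °C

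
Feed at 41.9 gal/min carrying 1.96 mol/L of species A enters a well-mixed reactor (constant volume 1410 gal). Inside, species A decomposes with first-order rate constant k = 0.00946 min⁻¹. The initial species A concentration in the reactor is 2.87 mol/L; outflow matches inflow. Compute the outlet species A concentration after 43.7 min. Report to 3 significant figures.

1.74 mol/L

Species balance: V dC/dt = Q C_in − Q C − k V C.
dC/dt = (Q/V) C_in − (Q/V + k) C; effective rate a = Q/V + k = 0.029716 + 0.00946 = 0.039176 min⁻¹.
C_ss = Q C_in/(Q + kV) = 1.4867 mol/L; C(t) = C_ss + (C₀ − C_ss) e^(−a t).
C(43.7) = 1.4867 + (1.3833)·e^(−0.039176·43.7) = 1.4867 + (1.3833)·0.18050 = 1.7364 mol/L.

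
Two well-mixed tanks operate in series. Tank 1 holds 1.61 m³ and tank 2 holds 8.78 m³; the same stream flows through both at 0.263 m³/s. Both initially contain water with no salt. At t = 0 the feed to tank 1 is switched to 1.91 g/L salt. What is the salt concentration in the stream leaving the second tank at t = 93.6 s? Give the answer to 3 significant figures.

1.77 g/L

Each tank obeys Vᵢ dCᵢ/dt = Q(Cᵢ₋₁ − Cᵢ), so τᵢ = Vᵢ/Q.
τ₁ = 1.61/0.263 = 6.1217 s; τ₂ = 8.78/0.263 = 33.384 s.
Solving the cascade with C₁(0)=C₂(0)=0 gives C₂(t) = C_in[1 − (τ₁ e^(−t/τ₁) − τ₂ e^(−t/τ₂))/(τ₁ − τ₂)].
At t = 93.6: e^(−t/τ₁) = 2.2891e-07, e^(−t/τ₂) = 0.060583.
C₂ = 1.91·[1 − (6.1217·2.2891e-07 − 33.384·0.060583)/(-27.262)] = 1.91·0.92581 = 1.7683 g/L.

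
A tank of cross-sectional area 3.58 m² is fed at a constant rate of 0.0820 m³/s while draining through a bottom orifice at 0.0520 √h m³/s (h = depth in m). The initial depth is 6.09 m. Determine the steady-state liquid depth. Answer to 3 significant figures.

Level balance: A dh/dt = 0.0820 − 0.0520 √h. Setting dh/dt = 0:
Q_in = 0.0520 √h_ss ⇒ √h_ss = 0.0820/0.0520 = 1.5769.
h_ss = 1.5769² = 2.4867 m. (Since h₀ = 6.09 m > h_ss, the level will fall toward this value.)

2.49 m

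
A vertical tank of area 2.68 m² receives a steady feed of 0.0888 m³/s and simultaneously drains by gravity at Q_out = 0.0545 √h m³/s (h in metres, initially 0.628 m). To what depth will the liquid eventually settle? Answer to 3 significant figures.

2.65 m

Level balance: A dh/dt = 0.0888 − 0.0545 √h. Setting dh/dt = 0:
Q_in = 0.0545 √h_ss ⇒ √h_ss = 0.0888/0.0545 = 1.6294.
h_ss = 1.6294² = 2.6548 m. (Since h₀ = 0.628 m < h_ss, the level will rise toward this value.)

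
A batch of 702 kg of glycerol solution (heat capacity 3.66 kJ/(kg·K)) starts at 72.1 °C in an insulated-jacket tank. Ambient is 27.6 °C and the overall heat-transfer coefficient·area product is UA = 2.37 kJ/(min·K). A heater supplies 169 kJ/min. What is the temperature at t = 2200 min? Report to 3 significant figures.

95.4 °C

Lumped-capacitance energy balance: M c_p dT/dt = UA(T_amb − T) + Q̇.
dT/dt = (T_ss − T)/τ with T_ss = T_amb + Q̇/UA = 27.6 + 169/2.37 = 98.908 °C, τ = M c_p/UA = 702·3.66/2.37 = 1084.1 min.
T approaches T_ss exponentially: T(t) = T_ss + (T₀ − T_ss) e^(−t/τ).
T(2200) = 98.908 + (-26.808)·0.13142 = 95.385 °C.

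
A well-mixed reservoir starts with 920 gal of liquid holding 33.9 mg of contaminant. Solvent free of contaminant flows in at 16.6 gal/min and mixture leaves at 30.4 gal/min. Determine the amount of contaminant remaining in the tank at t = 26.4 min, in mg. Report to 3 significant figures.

11.2 mg

Total volume: dV/dt = Q_in − Q_out = -13.800 gal/min, so V(t) = 920 − 13.800 t and V(26.4) = 555.68 gal.
Solute balance: dm/dt = 0 − Q_out C = −Q_out m/V(t).
Separate: dm/m = −Q_out dt/V(t) ⇒ ln(m/m₀) = −(Q_out/(Q_in−Q_out)) ln(V/V₀).
m = m₀ (V₀/V)^(Q_out/(Q_in−Q_out)) = 33.9 × (920/555.68)^(-2.2029) = 11.165 mg.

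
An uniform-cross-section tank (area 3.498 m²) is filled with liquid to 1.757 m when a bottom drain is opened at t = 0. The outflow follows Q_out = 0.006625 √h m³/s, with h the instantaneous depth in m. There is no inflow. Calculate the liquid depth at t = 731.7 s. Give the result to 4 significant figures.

0.4002 m

With no inflow, A dh/dt = −0.006625 √h.
This is separable: 2 d(√h)/dt = −0.006625/A, so √h = √h₀ − (0.006625/(2A)) t.
√h = √1.757 − 0.006625·731.7/(2·3.498) = 1.32552 − 0.692898 = 0.632621.
h = 0.632621² = 0.400209 m.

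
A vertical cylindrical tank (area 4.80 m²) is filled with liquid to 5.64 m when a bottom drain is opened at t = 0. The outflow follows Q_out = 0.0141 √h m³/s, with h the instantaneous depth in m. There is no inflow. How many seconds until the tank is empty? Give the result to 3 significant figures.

1620 s

Volume balance on the tank: A dh/dt = −0.0141 √h.
Separate and integrate: 2(√h − √h₀) = −(0.0141/A) t.
Set h = 0: 2√h₀ = (0.0141/A) t_empty ⇒ t_empty = 2A√h₀/0.0141.
t_empty = 2·4.80·√5.64/0.0141 = 9.6000·2.3749/0.0141 = 1616.9 s.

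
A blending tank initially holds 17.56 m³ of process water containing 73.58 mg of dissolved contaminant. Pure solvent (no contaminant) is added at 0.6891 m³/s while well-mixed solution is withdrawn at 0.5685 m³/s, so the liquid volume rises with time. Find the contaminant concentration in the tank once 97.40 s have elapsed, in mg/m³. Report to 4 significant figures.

Let m(t) be the amount of contaminant. Volume: V(t) = V₀ + (Q_in − Q_out) t = 17.56 + 0.120600 t; V(97.40) = 29.3064 m³.
No contaminant enters, so dm/dt = −Q_out · (m/V).
Separate: dm/m = −Q_out dt/V(t) ⇒ ln(m/m₀) = −(Q_out/(Q_in−Q_out)) ln(V/V₀).
m = m₀ (V₀/V)^(Q_out/(Q_in−Q_out)) = 73.58 × (17.56/29.3064)^(4.71393) = 6.57961 mg.
C = m/V = 6.57961/29.3064 = 0.224511 mg/m³.

0.2245 mg/m³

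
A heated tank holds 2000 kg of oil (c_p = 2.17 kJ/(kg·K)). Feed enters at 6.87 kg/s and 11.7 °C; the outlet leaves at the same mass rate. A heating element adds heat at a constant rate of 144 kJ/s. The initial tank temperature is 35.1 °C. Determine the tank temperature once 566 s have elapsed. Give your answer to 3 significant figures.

M c_p dT/dt = ṁ c_p (T_in − T) + Q̇.
Rearrange: dT/dt = (T_ss − T)/τ with τ = M/ṁ = 291.12 s and T_ss = T_in + Q̇/(ṁ c_p) = 21.359 °C.
Integrating: T(t) = T_ss + (T₀ − T_ss) e^(−t/τ).
T(566) = 21.359 + (13.741)·e^(−566/291.12) = 21.359 + (13.741)·0.14310 = 23.326 °C.

23.3 °C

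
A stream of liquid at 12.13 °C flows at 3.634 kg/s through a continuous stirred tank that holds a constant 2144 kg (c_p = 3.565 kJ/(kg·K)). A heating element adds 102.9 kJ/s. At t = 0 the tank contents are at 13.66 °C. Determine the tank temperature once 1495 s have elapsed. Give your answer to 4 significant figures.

Energy balance: M c_p dT/dt = ṁ c_p (T_in − T) + 102.9.
τ = M/ṁ = 589.983 s; T_ss = T_in + Q̇/(ṁ c_p) = 12.13 + 102.9/(3.634·3.565) = 20.0728 °C.
Solution: T(t) = T_ss + (T₀ − T_ss) e^(−t/τ).
T(1495) = 20.0728 + (-6.41275)·e^(−1495/589.983) = 20.0728 + (-6.41275)·0.0793435 = 19.5639 °C.

19.56 °C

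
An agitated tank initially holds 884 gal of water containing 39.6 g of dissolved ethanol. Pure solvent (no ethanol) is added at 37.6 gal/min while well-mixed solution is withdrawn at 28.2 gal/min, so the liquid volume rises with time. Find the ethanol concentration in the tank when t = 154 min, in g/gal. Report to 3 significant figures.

0.000926 g/gal

Total volume: dV/dt = Q_in − Q_out = 9.4000 gal/min, so V(t) = 884 + 9.4000 t and V(154) = 2331.6 gal.
Solute balance: dm/dt = 0 − Q_out C = −Q_out m/V(t).
Separate: dm/m = −Q_out dt/V(t) ⇒ ln(m/m₀) = −(Q_out/(Q_in−Q_out)) ln(V/V₀).
m = m₀ (V₀/V)^(Q_out/(Q_in−Q_out)) = 39.6 × (884/2331.6)^(3.0000) = 2.1582 g.
C = m/V = 2.1582/2331.6 = 0.00092563 g/gal.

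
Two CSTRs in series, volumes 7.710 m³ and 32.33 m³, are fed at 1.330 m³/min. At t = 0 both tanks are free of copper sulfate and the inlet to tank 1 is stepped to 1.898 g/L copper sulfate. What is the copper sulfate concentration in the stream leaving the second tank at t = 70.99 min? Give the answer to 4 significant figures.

Time constants: τᵢ = Vᵢ/Q for each well-mixed tank.
τ₁ = 7.710/1.330 = 5.79699 min; τ₂ = 32.33/1.330 = 24.3083 min.
Solving the cascade with C₁(0)=C₂(0)=0 gives C₂(t) = C_in[1 − (τ₁ e^(−t/τ₁) − τ₂ e^(−t/τ₂))/(τ₁ − τ₂)].
At t = 70.99: e^(−t/τ₁) = 4.80427e-06, e^(−t/τ₂) = 0.0539118.
C₂ = 1.898·[1 − (5.79699·4.80427e-06 − 24.3083·0.0539118)/(-18.5113)] = 1.898·0.929207 = 1.76363 g/L.

1.764 g/L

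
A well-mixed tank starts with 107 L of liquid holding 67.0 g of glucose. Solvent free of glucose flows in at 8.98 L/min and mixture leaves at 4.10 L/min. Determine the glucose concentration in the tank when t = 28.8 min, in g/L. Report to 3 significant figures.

Total volume: dV/dt = Q_in − Q_out = 4.8800 L/min, so V(t) = 107 + 4.8800 t and V(28.8) = 247.54 L.
No glucose enters, so dm/dt = −Q_out · (m/V).
dm/m = −Q_out dt/(V₀ + 4.8800 t); integrating gives ln(m/m₀) = −(Q_out/(Q_in−Q_out)) ln(V/V₀).
m = m₀ (V₀/V)^(Q_out/(Q_in−Q_out)) = 67.0 × (107/247.54)^(0.84016) = 33.115 g.
C = m/V = 33.115/247.54 = 0.13378 g/L.

0.134 g/L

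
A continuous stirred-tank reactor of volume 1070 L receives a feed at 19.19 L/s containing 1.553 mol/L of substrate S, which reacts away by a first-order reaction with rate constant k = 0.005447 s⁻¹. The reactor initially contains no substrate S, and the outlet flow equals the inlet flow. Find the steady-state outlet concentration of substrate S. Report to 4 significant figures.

1.191 mol/L

Species balance: V dC/dt = Q C_in − Q C − k V C.
At steady state: 0 = Q C_in − (Q + kV) C_ss, so C_ss = Q C_in/(Q + kV).
C_ss = 19.19·1.553/(19.19 + 0.005447·1070) = 29.8021/25.0183 = 1.19121 mol/L.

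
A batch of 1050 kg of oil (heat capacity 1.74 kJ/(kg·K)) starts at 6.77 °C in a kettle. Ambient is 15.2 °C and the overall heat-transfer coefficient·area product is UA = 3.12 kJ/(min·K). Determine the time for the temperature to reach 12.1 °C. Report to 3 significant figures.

586 min

M c_p dT/dt = −UA(T − T_amb).
τ = M c_p/UA = 585.58 min; T_ss = T_amb = 15.200 °C.
T(t) = T_ss + (T₀ − T_ss)e^(−t/τ); set T = 12.1:
t = −τ ln[(T − T_ss)/(T₀ − T_ss)] = −585.58 · ln(0.36773) = 585.81 min.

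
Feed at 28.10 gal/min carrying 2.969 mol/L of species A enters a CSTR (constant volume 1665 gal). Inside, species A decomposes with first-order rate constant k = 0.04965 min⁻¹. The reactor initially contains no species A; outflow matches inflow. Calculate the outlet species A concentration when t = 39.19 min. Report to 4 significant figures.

V dC/dt = Q(C_in − C) − k V C.
dC/dt = (Q/V) C_in − (Q/V + k) C; effective rate a = Q/V + k = 0.0168769 + 0.04965 = 0.0665269 min⁻¹.
C_ss = Q C_in/(Q + kV) = 0.753191 mol/L; C(t) = C_ss + (C₀ − C_ss) e^(−a t).
C(39.19) = 0.753191 + (-0.753191)·e^(−0.0665269·39.19) = 0.753191 + (-0.753191)·0.0737416 = 0.697650 mol/L.

0.6976 mol/L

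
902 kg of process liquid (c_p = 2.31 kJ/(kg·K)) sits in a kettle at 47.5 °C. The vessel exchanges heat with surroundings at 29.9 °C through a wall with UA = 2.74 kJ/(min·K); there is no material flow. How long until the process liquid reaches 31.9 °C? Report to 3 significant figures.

1650 min

First-law balance (no shaft work): M c_p dT/dt = −UA(T − T_amb).
τ = M c_p/UA = 760.45 min; T_ss = T_amb = 29.900 °C.
T(t) = T_ss + (T₀ − T_ss)e^(−t/τ); set T = 31.9:
t = −τ ln[(T − T_ss)/(T₀ − T_ss)] = −760.45 · ln(0.11364) = 1653.8 min.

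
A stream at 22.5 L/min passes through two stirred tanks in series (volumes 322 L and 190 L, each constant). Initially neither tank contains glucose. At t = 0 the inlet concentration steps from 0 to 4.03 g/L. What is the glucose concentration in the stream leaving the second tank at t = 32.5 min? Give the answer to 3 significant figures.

3.14 g/L

Species balance on tank i: dCᵢ/dt = (Cᵢ₋₁ − Cᵢ)/τᵢ with τᵢ = Vᵢ/Q.
τ₁ = 322/22.5 = 14.311 min; τ₂ = 190/22.5 = 8.4444 min.
Solving the cascade with C₁(0)=C₂(0)=0 gives C₂(t) = C_in[1 − (τ₁ e^(−t/τ₁) − τ₂ e^(−t/τ₂))/(τ₁ − τ₂)].
At t = 32.5: e^(−t/τ₁) = 0.10321, e^(−t/τ₂) = 0.021308.
C₂ = 4.03·[1 − (14.311·0.10321 − 8.4444·0.021308)/(5.8667)] = 4.03·0.77889 = 3.1389 g/L.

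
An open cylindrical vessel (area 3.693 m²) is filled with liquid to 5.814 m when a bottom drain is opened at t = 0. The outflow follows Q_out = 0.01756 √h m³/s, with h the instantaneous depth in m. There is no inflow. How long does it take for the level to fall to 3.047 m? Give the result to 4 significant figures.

With no inflow, A dh/dt = −0.01756 √h.
∫ h^(−1/2) dh = −(0.01756/A) ∫ dt, giving 2√h = 2√h₀ − (0.01756/A) t.
t = 2A(√h₀ − √h)/0.01756 = 2·3.693·(√5.814 − √3.047)/0.01756
  = 7.38600 × (2.41122 − 1.74557) / 0.01756 = 279.986 s.

280.0 s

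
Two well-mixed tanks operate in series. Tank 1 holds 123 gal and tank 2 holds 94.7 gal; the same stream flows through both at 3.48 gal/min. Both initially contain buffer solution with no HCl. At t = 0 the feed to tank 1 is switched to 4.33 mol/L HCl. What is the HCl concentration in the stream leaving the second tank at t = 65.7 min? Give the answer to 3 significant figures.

Each tank obeys Vᵢ dCᵢ/dt = Q(Cᵢ₋₁ − Cᵢ), so τᵢ = Vᵢ/Q.
τ₁ = 123/3.48 = 35.345 min; τ₂ = 94.7/3.48 = 27.213 min.
Solving the cascade with C₁(0)=C₂(0)=0 gives C₂(t) = C_in[1 − (τ₁ e^(−t/τ₁) − τ₂ e^(−t/τ₂))/(τ₁ − τ₂)].
At t = 65.7: e^(−t/τ₁) = 0.15585, e^(−t/τ₂) = 0.089428.
C₂ = 4.33·[1 − (35.345·0.15585 − 27.213·0.089428)/(8.1322)] = 4.33·0.62186 = 2.6927 mol/L.

2.69 mol/L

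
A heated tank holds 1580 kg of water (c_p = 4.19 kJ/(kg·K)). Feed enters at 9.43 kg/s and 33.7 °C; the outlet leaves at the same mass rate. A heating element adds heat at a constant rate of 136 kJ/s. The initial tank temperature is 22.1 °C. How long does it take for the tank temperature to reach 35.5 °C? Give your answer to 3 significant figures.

371 s

M c_p dT/dt = ṁ c_p (T_in − T) + Q̇.
τ = M/ṁ = 167.55 s; T_ss = T_in + Q̇/(ṁ c_p) = 37.142 °C.
T(t) = T_ss + (T₀ − T_ss) e^(−t/τ). Set T = 35.5:
e^(−t/τ) = (35.5 − 37.142)/(22.1 − 37.142) = 0.10916
t = −167.55 · ln(0.10916) = 371.11 s.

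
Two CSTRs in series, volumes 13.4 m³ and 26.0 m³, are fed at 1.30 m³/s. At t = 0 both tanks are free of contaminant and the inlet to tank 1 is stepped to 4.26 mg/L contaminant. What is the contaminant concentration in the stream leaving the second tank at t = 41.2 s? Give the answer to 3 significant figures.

Species balance on tank i: dCᵢ/dt = (Cᵢ₋₁ − Cᵢ)/τᵢ with τᵢ = Vᵢ/Q.
τ₁ = 13.4/1.30 = 10.308 s; τ₂ = 26.0/1.30 = 20.000 s.
Solving the cascade with C₁(0)=C₂(0)=0 gives C₂(t) = C_in[1 − (τ₁ e^(−t/τ₁) − τ₂ e^(−t/τ₂))/(τ₁ − τ₂)].
At t = 41.2: e^(−t/τ₁) = 0.018370, e^(−t/τ₂) = 0.12745.
C₂ = 4.26·[1 − (10.308·0.018370 − 20.000·0.12745)/(-9.6923)] = 4.26·0.75654 = 3.2228 mg/L.

3.22 mg/L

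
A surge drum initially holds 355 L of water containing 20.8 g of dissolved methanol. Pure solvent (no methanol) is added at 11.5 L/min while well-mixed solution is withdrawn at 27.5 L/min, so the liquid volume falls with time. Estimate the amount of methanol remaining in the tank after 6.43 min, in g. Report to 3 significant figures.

11.6 g

Let m(t) be the amount of methanol. Volume: V(t) = V₀ + (Q_in − Q_out) t = 355 − 16.000 t; V(6.43) = 252.12 L.
No methanol enters, so dm/dt = −Q_out · (m/V).
dm/m = −Q_out dt/(V₀ − 16.000 t); integrating gives ln(m/m₀) = −(Q_out/(Q_in−Q_out)) ln(V/V₀).
m = m₀ (V₀/V)^(Q_out/(Q_in−Q_out)) = 20.8 × (355/252.12)^(-1.7188) = 11.551 g.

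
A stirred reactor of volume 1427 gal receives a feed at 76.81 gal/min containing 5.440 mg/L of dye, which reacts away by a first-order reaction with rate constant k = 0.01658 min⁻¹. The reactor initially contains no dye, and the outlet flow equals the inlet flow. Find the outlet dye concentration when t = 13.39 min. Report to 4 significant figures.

V dC/dt = Q(C_in − C) − k V C.
This is linear with rate a = Q/V + k = 0.0704062 min⁻¹.
C_ss = Q C_in/(Q + kV) = 4.15893 mg/L; C(t) = C_ss + (C₀ − C_ss) e^(−a t).
C(13.39) = 4.15893 + (-4.15893)·e^(−0.0704062·13.39) = 4.15893 + (-4.15893)·0.389559 = 2.53878 mg/L.

2.539 mg/L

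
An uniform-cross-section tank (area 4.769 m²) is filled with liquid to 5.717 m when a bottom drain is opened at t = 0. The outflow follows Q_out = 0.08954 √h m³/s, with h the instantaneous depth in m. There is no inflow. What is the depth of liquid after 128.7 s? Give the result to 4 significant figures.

1.399 m

A dh/dt = −Q_out = −0.08954 √h.
∫ h^(−1/2) dh = −(0.08954/A) ∫ dt, giving 2√h = 2√h₀ − (0.08954/A) t.
√h = √5.717 − 0.08954·128.7/(2·4.769) = 2.39102 − 1.20820 = 1.18283.
h = 1.18283² = 1.39908 m.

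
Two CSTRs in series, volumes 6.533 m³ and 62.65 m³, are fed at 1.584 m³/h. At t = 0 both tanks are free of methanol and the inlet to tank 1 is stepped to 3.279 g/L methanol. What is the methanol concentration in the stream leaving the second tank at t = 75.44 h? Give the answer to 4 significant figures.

Species balance on tank i: dCᵢ/dt = (Cᵢ₋₁ − Cᵢ)/τᵢ with τᵢ = Vᵢ/Q.
τ₁ = 6.533/1.584 = 4.12437 h; τ₂ = 62.65/1.584 = 39.5518 h.
Solving the cascade with C₁(0)=C₂(0)=0 gives C₂(t) = C_in[1 − (τ₁ e^(−t/τ₁) − τ₂ e^(−t/τ₂))/(τ₁ − τ₂)].
At t = 75.44: e^(−t/τ₁) = 1.13814e-08, e^(−t/τ₂) = 0.148470.
C₂ = 3.279·[1 − (4.12437·1.13814e-08 − 39.5518·0.148470)/(-35.4274)] = 3.279·0.834246 = 2.73549 g/L.

2.735 g/L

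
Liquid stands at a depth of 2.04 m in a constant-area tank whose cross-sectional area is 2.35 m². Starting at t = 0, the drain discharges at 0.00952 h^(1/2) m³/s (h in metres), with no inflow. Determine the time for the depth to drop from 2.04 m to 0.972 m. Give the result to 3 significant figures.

218 s

A dh/dt = −Q_out = −0.00952 √h.
∫ h^(−1/2) dh = −(0.00952/A) ∫ dt, giving 2√h = 2√h₀ − (0.00952/A) t.
t = 2A(√h₀ − √h)/0.00952 = 2·2.35·(√2.04 − √0.972)/0.00952
  = 4.7000 × (1.4283 − 0.98590) / 0.00952 = 218.40 s.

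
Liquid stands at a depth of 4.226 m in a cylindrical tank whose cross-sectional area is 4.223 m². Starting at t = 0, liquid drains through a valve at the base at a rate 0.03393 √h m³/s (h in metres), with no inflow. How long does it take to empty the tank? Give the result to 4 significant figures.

With no inflow, A dh/dt = −0.03393 √h.
This is separable: 2 d(√h)/dt = −0.03393/A, so √h = √h₀ − (0.03393/(2A)) t.
Tank is empty when √h = 0: t_empty = 2A√h₀/0.03393.
t_empty = 2·4.223·√4.226/0.03393 = 8.44600·2.05572/0.03393 = 511.719 s.

511.7 s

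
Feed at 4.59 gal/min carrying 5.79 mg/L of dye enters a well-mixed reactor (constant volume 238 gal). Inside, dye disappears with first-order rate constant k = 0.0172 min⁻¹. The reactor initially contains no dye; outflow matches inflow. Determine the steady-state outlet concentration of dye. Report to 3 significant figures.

3.06 mg/L

V dC/dt = Q(C_in − C) − k V C.
At steady state: 0 = Q C_in − (Q + kV) C_ss, so C_ss = Q C_in/(Q + kV).
C_ss = 4.59·5.79/(4.59 + 0.0172·238) = 26.576/8.6836 = 3.0605 mg/L.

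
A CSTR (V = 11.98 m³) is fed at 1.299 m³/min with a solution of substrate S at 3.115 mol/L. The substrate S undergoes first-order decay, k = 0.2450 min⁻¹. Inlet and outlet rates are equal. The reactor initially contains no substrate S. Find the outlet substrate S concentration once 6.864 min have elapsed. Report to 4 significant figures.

0.8712 mol/L

V dC/dt = Q(C_in − C) − k V C.
This is linear with rate a = Q/V + k = 0.353431 min⁻¹.
C_ss = Q C_in/(Q + kV) = 0.955666 mol/L; C(t) = C_ss + (C₀ − C_ss) e^(−a t).
C(6.864) = 0.955666 + (-0.955666)·e^(−0.353431·6.864) = 0.955666 + (-0.955666)·0.0883942 = 0.871191 mol/L.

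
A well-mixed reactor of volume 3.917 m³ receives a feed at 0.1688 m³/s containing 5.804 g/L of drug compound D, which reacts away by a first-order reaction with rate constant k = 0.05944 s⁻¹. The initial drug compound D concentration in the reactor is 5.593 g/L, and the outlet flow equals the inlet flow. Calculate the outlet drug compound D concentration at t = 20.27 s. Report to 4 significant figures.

Accumulation = in − out − consumed: V dC/dt = Q C_in − Q C − k V C.
dC/dt = (Q/V) C_in − (Q/V + k) C; effective rate a = Q/V + k = 0.0430942 + 0.05944 = 0.102534 s⁻¹.
C_ss = Q C_in/(Q + kV) = 2.43937 g/L; C(t) = C_ss + (C₀ − C_ss) e^(−a t).
C(20.27) = 2.43937 + (3.15363)·e^(−0.102534·20.27) = 2.43937 + (3.15363)·0.125134 = 2.83400 g/L.

2.834 g/L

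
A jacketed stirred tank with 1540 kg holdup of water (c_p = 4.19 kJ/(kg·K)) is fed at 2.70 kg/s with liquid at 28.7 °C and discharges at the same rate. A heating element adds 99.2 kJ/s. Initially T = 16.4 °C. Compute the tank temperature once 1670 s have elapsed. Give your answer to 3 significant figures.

M c_p dT/dt = ṁ c_p (T_in − T) + Q̇.
Rearrange: dT/dt = (T_ss − T)/τ with τ = M/ṁ = 570.37 s and T_ss = T_in + Q̇/(ṁ c_p) = 37.469 °C.
This is linear first-order; T(t) = T_ss + (T₀ − T_ss) e^(−t/τ).
T(1670) = 37.469 + (-21.069)·e^(−1670/570.37) = 37.469 + (-21.069)·0.053508 = 36.341 °C.

36.3 °C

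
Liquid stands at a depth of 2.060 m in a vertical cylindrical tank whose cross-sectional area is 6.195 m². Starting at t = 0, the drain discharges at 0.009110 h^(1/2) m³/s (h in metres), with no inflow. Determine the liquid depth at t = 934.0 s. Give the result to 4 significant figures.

0.5603 m

Accumulation of liquid (constant cross-section A): A dh/dt = −0.009110 √h.
∫ h^(−1/2) dh = −(0.009110/A) ∫ dt, giving 2√h = 2√h₀ − (0.009110/A) t.
√h = √2.060 − 0.009110·934.0/(2·6.195) = 1.43527 − 0.686743 = 0.748527.
h = 0.748527² = 0.560293 m.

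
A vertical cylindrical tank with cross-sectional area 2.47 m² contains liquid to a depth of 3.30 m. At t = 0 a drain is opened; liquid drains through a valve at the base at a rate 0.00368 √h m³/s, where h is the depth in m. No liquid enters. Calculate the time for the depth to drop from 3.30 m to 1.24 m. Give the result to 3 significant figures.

A dh/dt = −Q_out = −0.00368 √h.
Separate and integrate: 2(√h − √h₀) = −(0.00368/A) t.
t = 2A(√h₀ − √h)/0.00368 = 2·2.47·(√3.30 − √1.24)/0.00368
  = 4.9400 × (1.8166 − 1.1136) / 0.00368 = 943.75 s.

944 s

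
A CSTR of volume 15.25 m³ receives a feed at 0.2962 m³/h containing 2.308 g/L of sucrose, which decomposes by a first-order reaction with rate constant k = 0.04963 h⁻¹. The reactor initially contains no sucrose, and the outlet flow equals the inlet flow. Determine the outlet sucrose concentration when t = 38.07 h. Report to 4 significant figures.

0.6023 g/L

Species balance: V dC/dt = Q C_in − Q C − k V C.
This is linear with rate a = Q/V + k = 0.0690530 h⁻¹.
C_ss = Q C_in/(Q + kV) = 0.649185 g/L; C(t) = C_ss + (C₀ − C_ss) e^(−a t).
C(38.07) = 0.649185 + (-0.649185)·e^(−0.0690530·38.07) = 0.649185 + (-0.649185)·0.0721617 = 0.602339 g/L.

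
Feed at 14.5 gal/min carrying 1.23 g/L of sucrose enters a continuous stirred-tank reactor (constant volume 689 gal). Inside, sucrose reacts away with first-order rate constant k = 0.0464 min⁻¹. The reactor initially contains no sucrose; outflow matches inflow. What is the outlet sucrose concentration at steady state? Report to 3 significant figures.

V dC/dt = Q(C_in − C) − k V C.
At steady state: 0 = Q C_in − (Q + kV) C_ss, so C_ss = Q C_in/(Q + kV).
C_ss = 14.5·1.23/(14.5 + 0.0464·689) = 17.835/46.470 = 0.38380 g/L.

0.384 g/L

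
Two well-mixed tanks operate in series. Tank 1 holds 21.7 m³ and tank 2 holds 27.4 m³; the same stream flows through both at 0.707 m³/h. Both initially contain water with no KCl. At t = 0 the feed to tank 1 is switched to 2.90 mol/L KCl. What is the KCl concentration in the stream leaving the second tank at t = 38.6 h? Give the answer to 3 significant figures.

Species balance on tank i: dCᵢ/dt = (Cᵢ₋₁ − Cᵢ)/τᵢ with τᵢ = Vᵢ/Q.
τ₁ = 21.7/0.707 = 30.693 h; τ₂ = 27.4/0.707 = 38.755 h.
Tank 1: C₁ = C_in(1 − e^(−t/τ₁)). Tank 2 (τ₁ ≠ τ₂): C₂ = C_in[1 − (τ₁ e^(−t/τ₁) − τ₂ e^(−t/τ₂))/(τ₁ − τ₂)].
At t = 38.6: e^(−t/τ₁) = 0.28433, e^(−t/τ₂) = 0.36936.
C₂ = 2.90·[1 − (30.693·0.28433 − 38.755·0.36936)/(-8.0622)] = 2.90·0.30695 = 0.89016 mol/L.

0.890 mol/L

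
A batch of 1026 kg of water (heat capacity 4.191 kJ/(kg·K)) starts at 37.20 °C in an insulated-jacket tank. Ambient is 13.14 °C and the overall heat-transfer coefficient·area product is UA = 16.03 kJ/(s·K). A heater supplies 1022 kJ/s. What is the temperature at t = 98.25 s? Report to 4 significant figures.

Lumped-capacitance energy balance: M c_p dT/dt = UA(T_amb − T) + Q̇.
dT/dt = (T_ss − T)/τ with T_ss = T_amb + Q̇/UA = 13.14 + 1022/16.03 = 76.8955 °C, τ = M c_p/UA = 1026·4.191/16.03 = 268.245 s.
This is linear first-order; T(t) = T_ss + (T₀ − T_ss) e^(−t/τ).
T(98.25) = 76.8955 + (-39.6955)·0.693316 = 49.3740 °C.

49.37 °C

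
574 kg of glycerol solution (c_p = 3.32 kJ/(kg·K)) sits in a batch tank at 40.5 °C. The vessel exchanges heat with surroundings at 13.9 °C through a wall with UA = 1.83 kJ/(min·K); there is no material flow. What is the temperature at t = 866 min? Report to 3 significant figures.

Lumped-capacitance energy balance: M c_p dT/dt = UA(T_amb − T).
dT/dt = (T_ss − T)/τ with T_ss = T_amb = 13.900 °C, τ = M c_p/UA = 574·3.32/1.83 = 1041.4 min.
This is linear first-order; T(t) = T_ss + (T₀ − T_ss) e^(−t/τ).
T(866) = 13.900 + (26.600)·0.43535 = 25.480 °C.

25.5 °C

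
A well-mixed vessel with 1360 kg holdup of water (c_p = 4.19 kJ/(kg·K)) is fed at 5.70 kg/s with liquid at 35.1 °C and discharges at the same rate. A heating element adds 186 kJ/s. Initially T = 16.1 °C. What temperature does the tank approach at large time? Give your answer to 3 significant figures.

42.9 °C

Energy balance: M c_p dT/dt = ṁ c_p (T_in − T) + 186.
At steady state dT/dt = 0 ⇒ T_ss = T_in + Q̇/(ṁ c_p) = 35.1 + 186/(5.70·4.19) = 42.888 °C.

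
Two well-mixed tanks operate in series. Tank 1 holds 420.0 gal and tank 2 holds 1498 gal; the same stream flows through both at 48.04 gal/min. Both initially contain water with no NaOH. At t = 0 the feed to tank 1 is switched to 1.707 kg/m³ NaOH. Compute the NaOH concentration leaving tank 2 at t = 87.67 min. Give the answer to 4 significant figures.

1.564 kg/m³

Time constants: τᵢ = Vᵢ/Q for each well-mixed tank.
τ₁ = 420.0/48.04 = 8.74271 min; τ₂ = 1498/48.04 = 31.1823 min.
Tank 1: C₁ = C_in(1 − e^(−t/τ₁)). Tank 2 (τ₁ ≠ τ₂): C₂ = C_in[1 − (τ₁ e^(−t/τ₁) − τ₂ e^(−t/τ₂))/(τ₁ − τ₂)].
At t = 87.67: e^(−t/τ₁) = 4.41562e-05, e^(−t/τ₂) = 0.0601132.
C₂ = 1.707·[1 − (8.74271·4.41562e-05 − 31.1823·0.0601132)/(-22.4396)] = 1.707·0.916483 = 1.56444 kg/m³.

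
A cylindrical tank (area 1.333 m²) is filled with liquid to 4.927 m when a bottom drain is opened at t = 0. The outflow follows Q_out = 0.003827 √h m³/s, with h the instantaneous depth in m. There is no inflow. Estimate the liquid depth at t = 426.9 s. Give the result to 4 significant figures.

2.582 m

With no inflow, A dh/dt = −0.003827 √h.
∫ h^(−1/2) dh = −(0.003827/A) ∫ dt, giving 2√h = 2√h₀ − (0.003827/A) t.
√h = √4.927 − 0.003827·426.9/(2·1.333) = 2.21968 − 0.612808 = 1.60688.
h = 1.60688² = 2.58205 m.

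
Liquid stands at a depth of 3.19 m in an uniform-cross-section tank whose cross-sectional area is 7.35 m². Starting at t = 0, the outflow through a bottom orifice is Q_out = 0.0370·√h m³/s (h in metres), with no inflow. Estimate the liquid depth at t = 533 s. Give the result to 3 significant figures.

0.198 m

A dh/dt = −Q_out = −0.0370 √h.
This is separable: 2 d(√h)/dt = −0.0370/A, so √h = √h₀ − (0.0370/(2A)) t.
√h = √3.19 − 0.0370·533/(2·7.35) = 1.7861 − 1.3416 = 0.44449.
h = 0.44449² = 0.19757 m.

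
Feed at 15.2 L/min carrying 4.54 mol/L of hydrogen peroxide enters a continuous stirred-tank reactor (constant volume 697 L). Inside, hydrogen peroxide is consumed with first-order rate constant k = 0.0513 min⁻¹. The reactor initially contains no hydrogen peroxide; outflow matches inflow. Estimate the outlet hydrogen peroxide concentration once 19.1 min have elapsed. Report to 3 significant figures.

1.02 mol/L

Accumulation = in − out − consumed: V dC/dt = Q C_in − Q C − k V C.
This is linear with rate a = Q/V + k = 0.073108 min⁻¹.
C_ss = Q C_in/(Q + kV) = 1.3543 mol/L; C(t) = C_ss + (C₀ − C_ss) e^(−a t).
C(19.1) = 1.3543 + (-1.3543)·e^(−0.073108·19.1) = 1.3543 + (-1.3543)·0.24750 = 1.0191 mol/L.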